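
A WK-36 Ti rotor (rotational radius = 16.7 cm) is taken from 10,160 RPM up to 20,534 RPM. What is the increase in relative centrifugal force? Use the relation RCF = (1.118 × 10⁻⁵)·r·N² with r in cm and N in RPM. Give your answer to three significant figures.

RCF₁ = 1.118 × 10⁻⁵ × 16.7 × (10160)² = 1.118 × 10⁻⁵ × 16.7 × 103,225,600 ≈ 19,272.8 × g
RCF₂ = 1.118 × 10⁻⁵ × 16.7 × (20534)² = 1.118 × 10⁻⁵ × 16.7 × 421,645,156 ≈ 78,723.7 × g
Increase = 78,723.7 − 19,272.8 = 59,450.9

≈ 59500 × g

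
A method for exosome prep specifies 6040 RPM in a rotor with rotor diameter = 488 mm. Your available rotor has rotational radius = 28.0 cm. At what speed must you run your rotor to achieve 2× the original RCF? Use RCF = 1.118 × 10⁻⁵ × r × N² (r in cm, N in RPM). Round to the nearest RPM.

Original rotor: r = 488 mm / 2 = 244 mm = 24.4 cm
RCF = 1.118 × 10⁻⁵ × r × N²
RCF_original = 1.118 × 10⁻⁵ × 24.4 × (6040)² = 1.118 × 10⁻⁵ × 24.4 × 36,481,600 ≈ 9,951.9 × g
Target RCF = 2 × 9,951.9 ≈ 19,903.8 × g
19,903.8 = 1.118 × 10⁻⁵ × 28 × N²
N² = 19,903.8 / (31.304 × 10⁻⁵) = 63,582,290
N ≈ √63,582,290 ≈ 7,973.9

7974 RPM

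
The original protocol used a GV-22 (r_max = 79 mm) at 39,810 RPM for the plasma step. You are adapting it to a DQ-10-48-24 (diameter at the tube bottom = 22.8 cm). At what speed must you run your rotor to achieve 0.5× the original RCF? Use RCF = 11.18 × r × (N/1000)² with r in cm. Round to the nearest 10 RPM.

≈ 23430 RPM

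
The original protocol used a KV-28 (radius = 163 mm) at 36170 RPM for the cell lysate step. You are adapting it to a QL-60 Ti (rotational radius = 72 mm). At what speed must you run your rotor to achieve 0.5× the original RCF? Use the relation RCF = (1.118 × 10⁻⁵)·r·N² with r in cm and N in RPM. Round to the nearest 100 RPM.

≈ 38500 RPM

Original rotor: r = 163 mm = 16.3 cm
RCF_original = 1.118 × 10⁻⁵ × 16.3 × (36170)² = 1.118 × 10⁻⁵ × 16.3 × 1,308,268,900 ≈ 238,411.1 × g
Target RCF = 0.5 × 238,411.1 ≈ 119,205.6 × g
Your rotor: r = 72 mm = 7.2 cm
119,205.6 = 1.118 × 10⁻⁵ × 7.2 × N²
N² = 119,205.6 / (8.0496 × 10⁻⁵) = 1,480,888,491
N ≈ √1,480,888,491 ≈ 38,482.3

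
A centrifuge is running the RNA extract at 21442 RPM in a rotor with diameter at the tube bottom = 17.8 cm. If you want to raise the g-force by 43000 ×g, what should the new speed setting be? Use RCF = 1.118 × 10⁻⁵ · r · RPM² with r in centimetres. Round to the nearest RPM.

r = 17.8 / 2 = 8.9 cm
Current RCF = 1.118 × 10⁻⁵ × 8.9 × (21442)² = 1.118 × 10⁻⁵ × 8.9 × 459,759,364 ≈ 45,747 × g
Target RCF = 45,747 + 43,000 = 88,747 × g
N² = 88,747 / (9.9502 × 10⁻⁵) = 891,911,720
N ≈ √891,911,720 ≈ 29,864.9

29865 RPM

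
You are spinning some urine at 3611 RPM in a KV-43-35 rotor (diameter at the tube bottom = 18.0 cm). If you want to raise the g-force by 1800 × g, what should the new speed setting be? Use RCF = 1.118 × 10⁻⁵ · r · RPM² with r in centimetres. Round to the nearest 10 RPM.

N₂ ≈ 5560 RPM

r = 18.0 / 2 = 9 cm
Current RCF = 1.118 × 10⁻⁵ × 9 × (3611)² = 1.118 × 10⁻⁵ × 9 × 13,039,321 ≈ 1,312 × g
Target RCF = 1,312 + 1,800 = 3,112 × g
N² = 3,112 / (10.062 × 10⁻⁵) = 30,928,245
N ≈ √30,928,245 ≈ 5,561.3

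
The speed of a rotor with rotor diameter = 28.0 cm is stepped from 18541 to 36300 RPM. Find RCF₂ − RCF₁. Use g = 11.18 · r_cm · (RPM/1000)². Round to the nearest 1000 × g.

r = 28.0 / 2 = 14 cm
RCF₁ = 11.18 × 14 × (18.541)² = 11.18 × 14 × 343.768681 ≈ 53,806.7 × g
RCF₂ = 11.18 × 14 × (36.3)² = 11.18 × 14 × 1,317.69 ≈ 206,244.8 × g
Increase = 206,244.8 − 53,806.7 = 152,438.1

≈ 152000 ×g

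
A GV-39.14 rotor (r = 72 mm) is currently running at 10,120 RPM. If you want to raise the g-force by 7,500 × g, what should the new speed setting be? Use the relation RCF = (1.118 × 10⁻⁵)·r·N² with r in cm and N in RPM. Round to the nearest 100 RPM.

r = 72 mm = 7.2 cm
Current RCF = 1.118 × 10⁻⁵ × 7.2 × (10120)² = 1.118 × 10⁻⁵ × 7.2 × 102,414,400 ≈ 8,243.9 × g
Target RCF = 8,243.9 + 7,500 = 15,743.9 × g
N² = 15,743.9 / (8.0496 × 10⁻⁵) = 195,586,116
N ≈ √195,586,116 ≈ 13,985.2

≈ 14000 RPM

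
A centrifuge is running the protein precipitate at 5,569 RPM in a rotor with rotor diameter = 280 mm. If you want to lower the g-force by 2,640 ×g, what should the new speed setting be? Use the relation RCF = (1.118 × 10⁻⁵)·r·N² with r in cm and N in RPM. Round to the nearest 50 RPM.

N₂ ≈ 3750 RPM

r = 280 mm / 2 = 140 mm = 14 cm
Current RCF = 1.118 × 10⁻⁵ × 14 × (5569)² = 1.118 × 10⁻⁵ × 14 × 31,013,761 ≈ 4,854.3 × g
Target RCF = 4,854.3 − 2,640 = 2,214.3 × g
N² = 2,214.3 / (15.652 × 10⁻⁵) = 14,147,074
N ≈ √14,147,074 ≈ 3,761.3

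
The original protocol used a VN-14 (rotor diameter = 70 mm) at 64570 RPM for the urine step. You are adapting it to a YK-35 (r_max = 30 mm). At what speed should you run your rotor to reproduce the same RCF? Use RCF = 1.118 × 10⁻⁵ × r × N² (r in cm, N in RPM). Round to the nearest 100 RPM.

Original rotor: r = 70 mm / 2 = 35 mm = 3.5 cm
RCF = 1.118 × 10⁻⁵ × r × N²
RCF_original = 1.118 × 10⁻⁵ × 3.5 × (64570)² = 1.118 × 10⁻⁵ × 3.5 × 4,169,284,900 ≈ 163,144.1 × g
Your rotor: r = 30 mm = 3.0 cm
163,144.1 = 1.118 × 10⁻⁵ × 3 × N²
N² = 163,144.1 / (3.354 × 10⁻⁵) = 4,864,165,176
N ≈ √4,864,165,176 ≈ 69,743.6

69700 RPM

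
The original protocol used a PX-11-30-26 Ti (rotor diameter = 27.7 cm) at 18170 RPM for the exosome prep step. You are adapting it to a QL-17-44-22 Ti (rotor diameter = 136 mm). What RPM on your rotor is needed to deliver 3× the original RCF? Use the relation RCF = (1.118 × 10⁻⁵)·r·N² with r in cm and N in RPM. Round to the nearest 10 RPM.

≈ 44910 RPM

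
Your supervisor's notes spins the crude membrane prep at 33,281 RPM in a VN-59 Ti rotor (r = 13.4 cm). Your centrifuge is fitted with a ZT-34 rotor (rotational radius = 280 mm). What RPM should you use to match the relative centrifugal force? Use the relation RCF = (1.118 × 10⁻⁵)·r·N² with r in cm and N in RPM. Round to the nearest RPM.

RCF_original = 1.118 × 10⁻⁵ × 13.4 × (33281)² = 1.118 × 10⁻⁵ × 13.4 × 1,107,624,961 ≈ 165,935.5 × g
Your rotor: r = 280 mm = 28.0 cm
165,935.5 = 1.118 × 10⁻⁵ × 28 × N²
N² = 165,935.5 / (31.304 × 10⁻⁵) = 530,077,626
N ≈ √530,077,626 ≈ 23,023.4

≈ 23023 RPM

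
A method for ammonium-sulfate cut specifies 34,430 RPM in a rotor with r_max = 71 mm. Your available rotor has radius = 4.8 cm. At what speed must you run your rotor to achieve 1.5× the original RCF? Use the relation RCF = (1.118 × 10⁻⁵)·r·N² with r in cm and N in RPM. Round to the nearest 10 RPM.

≈ 51290 RPM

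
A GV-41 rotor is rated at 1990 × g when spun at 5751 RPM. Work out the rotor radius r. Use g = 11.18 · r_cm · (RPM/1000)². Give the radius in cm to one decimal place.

1990 = 11.18 × r × (5.751)²
r = 1990 / (11.18 × 33.074001) = 1990 / 369.7673 ≈ 5.382 cm

≈ 5.4 cm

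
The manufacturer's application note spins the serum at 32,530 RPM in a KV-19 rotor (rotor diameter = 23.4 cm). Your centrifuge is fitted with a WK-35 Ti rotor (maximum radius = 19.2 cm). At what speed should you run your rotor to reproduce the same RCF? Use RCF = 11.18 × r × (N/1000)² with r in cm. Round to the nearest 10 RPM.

Original rotor: r = 23.4 / 2 = 11.7 cm
RCF_original = 11.18 × 11.7 × (32.53)² = 11.18 × 11.7 × 1,058.2009 ≈ 138,419 × g
138,419 = 11.18 × 19.2 × (N/1000)²
(N/1000)² = 138,419 / 214.656 = 644.841
N = 1000 × √644.841 ≈ 25,393.7

25390 RPM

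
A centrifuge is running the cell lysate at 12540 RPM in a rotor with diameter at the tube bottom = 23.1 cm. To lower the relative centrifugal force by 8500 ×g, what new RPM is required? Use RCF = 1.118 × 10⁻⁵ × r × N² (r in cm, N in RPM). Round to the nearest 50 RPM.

9550 RPM

r = 23.1 / 2 = 11.55 cm
Current RCF = 1.118 × 10⁻⁵ × 11.55 × (12540)² = 1.118 × 10⁻⁵ × 11.55 × 157,251,600 ≈ 20,305.7 × g
Target RCF = 20,305.7 − 8,500 = 11,805.7 × g
N² = 11,805.7 / (12.9129 × 10⁻⁵) = 91,425,629
N ≈ √91,425,629 ≈ 9,561.7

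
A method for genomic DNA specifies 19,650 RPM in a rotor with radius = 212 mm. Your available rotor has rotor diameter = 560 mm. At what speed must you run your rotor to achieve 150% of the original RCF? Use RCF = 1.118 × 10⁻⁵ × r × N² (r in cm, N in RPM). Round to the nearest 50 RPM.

≈ 20950 RPM

Original rotor: r = 212 mm = 21.2 cm
RCF = 1.118 × 10⁻⁵ × r × N²
RCF_original = 1.118 × 10⁻⁵ × 21.2 × (19650)² = 1.118 × 10⁻⁵ × 21.2 × 386,122,500 ≈ 91,517.2 × g
Target RCF = 1.5 × 91,517.2 ≈ 137,275.8 × g
Your rotor: r = 560 mm / 2 = 280 mm = 28 cm
137,275.8 = 1.118 × 10⁻⁵ × 28 × N²
N² = 137,275.8 / (31.304 × 10⁻⁵) = 438,524,789
N ≈ √438,524,789 ≈ 20,941.0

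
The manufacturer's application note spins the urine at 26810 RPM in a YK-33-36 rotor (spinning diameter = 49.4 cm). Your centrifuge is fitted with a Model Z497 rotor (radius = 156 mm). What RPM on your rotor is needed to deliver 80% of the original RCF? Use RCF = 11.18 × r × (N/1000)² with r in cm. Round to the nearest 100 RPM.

30200 RPM

Original rotor: r = 49.4 / 2 = 24.7 cm
RCF = 11.18 × r × (N/1000)²
RCF_original = 11.18 × 24.7 × (26.81)² = 11.18 × 24.7 × 718.7761 ≈ 198,487.1 × g
Target RCF = 0.8 × 198,487.1 ≈ 158,789.7 × g
Your rotor: r = 156 mm = 15.6 cm
158,789.7 = 11.18 × 15.6 × (N/1000)²
(N/1000)² = 158,789.7 / 174.408 = 910.4496
N = 1000 × √910.4496 ≈ 30,173.7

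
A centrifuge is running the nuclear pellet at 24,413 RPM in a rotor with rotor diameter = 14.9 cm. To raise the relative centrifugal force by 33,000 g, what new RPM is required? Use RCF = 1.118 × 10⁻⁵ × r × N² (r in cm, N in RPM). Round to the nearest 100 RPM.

≈ 31500 RPM

r = 14.9 / 2 = 7.45 cm
Current RCF = 1.118 × 10⁻⁵ × 7.45 × (24413)² = 1.118 × 10⁻⁵ × 7.45 × 595,994,569 ≈ 49,641 × g
Target RCF = 49,641 + 33,000 = 82,641 × g
N² = 82,641 / (8.3291 × 10⁻⁵) = 992,196,036
N ≈ √992,196,036 ≈ 31,499.1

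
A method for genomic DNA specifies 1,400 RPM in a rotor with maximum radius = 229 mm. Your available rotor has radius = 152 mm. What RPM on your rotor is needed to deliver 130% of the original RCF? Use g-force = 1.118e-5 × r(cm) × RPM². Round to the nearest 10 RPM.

1960 RPM

Original rotor: r = 229 mm = 22.9 cm
RCF = 1.118 × 10⁻⁵ × r × N²
RCF_original = 1.118 × 10⁻⁵ × 22.9 × (1400)² = 1.118 × 10⁻⁵ × 22.9 × 1,960,000 ≈ 501.8 × g
Target RCF = 1.3 × 501.8 ≈ 652.3 × g
Your rotor: r = 152 mm = 15.2 cm
652.3 = 1.118 × 10⁻⁵ × 15.2 × N²
N² = 652.3 / (16.9936 × 10⁻⁵) = 3,838,504
N ≈ √3,838,504 ≈ 1,959.2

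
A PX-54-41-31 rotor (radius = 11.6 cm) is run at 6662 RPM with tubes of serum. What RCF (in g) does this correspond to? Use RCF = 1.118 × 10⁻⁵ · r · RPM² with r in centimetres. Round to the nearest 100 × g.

≈ 5800 g

RCF = 1.118 × 10⁻⁵ × 11.6 × (6662)² = 1.118 × 10⁻⁵ × 11.6 × 44,382,244 ≈ 5,755.8 × g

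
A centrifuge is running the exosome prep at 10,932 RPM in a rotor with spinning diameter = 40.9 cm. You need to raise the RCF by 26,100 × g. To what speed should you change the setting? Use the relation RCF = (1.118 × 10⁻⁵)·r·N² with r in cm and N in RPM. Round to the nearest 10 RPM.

15290 RPM

r = 40.9 / 2 = 20.45 cm
Current RCF = 1.118 × 10⁻⁵ × 20.45 × (10932)² = 1.118 × 10⁻⁵ × 20.45 × 119,508,624 ≈ 27,323.4 × g
Target RCF = 27,323.4 + 26,100 = 53,423.4 × g
N² = 53,423.4 / (22.8631 × 10⁻⁵) = 233,666,476
N ≈ √233,666,476 ≈ 15,286.2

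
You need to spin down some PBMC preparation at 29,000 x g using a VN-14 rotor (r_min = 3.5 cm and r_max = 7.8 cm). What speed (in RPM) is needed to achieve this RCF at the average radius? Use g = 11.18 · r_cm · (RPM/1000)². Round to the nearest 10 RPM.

21430 RPM

r_avg = (3.5 + 7.8) / 2 = 5.65 cm
29,000 = 11.18 × 5.65 × (N/1000)²
(N/1000)² = 29,000 / 63.167 = 459.1005
N = 1000 × √459.1005 ≈ 21,426.6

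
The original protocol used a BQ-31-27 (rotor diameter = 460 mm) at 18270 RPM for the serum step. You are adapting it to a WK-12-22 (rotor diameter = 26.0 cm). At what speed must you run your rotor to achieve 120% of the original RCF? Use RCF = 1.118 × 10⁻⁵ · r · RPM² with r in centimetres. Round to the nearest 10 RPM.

Original rotor: r = 460 mm / 2 = 230 mm = 23 cm
RCF = 1.118 × 10⁻⁵ × r × N²
RCF_original = 1.118 × 10⁻⁵ × 23 × (18270)² = 1.118 × 10⁻⁵ × 23 × 333,792,900 ≈ 85,831.5 × g
Target RCF = 1.2 × 85,831.5 ≈ 102,997.8 × g
Your rotor: r = 26.0 / 2 = 13 cm
102,997.8 = 1.118 × 10⁻⁵ × 13 × N²
N² = 102,997.8 / (14.534 × 10⁻⁵) = 708,667,951
N ≈ √708,667,951 ≈ 26,620.8

26620 RPM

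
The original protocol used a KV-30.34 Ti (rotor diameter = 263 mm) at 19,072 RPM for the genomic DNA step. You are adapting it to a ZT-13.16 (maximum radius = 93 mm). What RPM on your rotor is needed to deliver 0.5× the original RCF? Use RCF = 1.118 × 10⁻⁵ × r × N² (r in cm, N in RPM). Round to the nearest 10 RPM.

Original rotor: r = 263 mm / 2 = 131.5 mm = 13.15 cm
RCF_original = 1.118 × 10⁻⁵ × 13.15 × (19072)² = 1.118 × 10⁻⁵ × 13.15 × 363,741,184 ≈ 53,476.1 × g
Target RCF = 0.5 × 53,476.1 ≈ 26,738 × g
Your rotor: r = 93 mm = 9.3 cm
26,738 = 1.118 × 10⁻⁵ × 9.3 × N²
N² = 26,738 / (10.3974 × 10⁻⁵) = 257,160,444
N ≈ √257,160,444 ≈ 16,036.2

≈ 16040 RPM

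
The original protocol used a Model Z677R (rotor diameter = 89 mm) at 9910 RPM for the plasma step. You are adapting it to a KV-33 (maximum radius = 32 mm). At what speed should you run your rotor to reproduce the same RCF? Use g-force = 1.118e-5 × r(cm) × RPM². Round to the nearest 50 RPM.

11700 RPM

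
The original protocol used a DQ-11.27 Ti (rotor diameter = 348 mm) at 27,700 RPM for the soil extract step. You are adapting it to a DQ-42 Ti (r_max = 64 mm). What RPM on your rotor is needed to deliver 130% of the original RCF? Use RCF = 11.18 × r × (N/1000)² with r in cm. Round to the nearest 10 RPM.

Original rotor: r = 348 mm / 2 = 174 mm = 17.4 cm
RCF_original = 11.18 × 17.4 × (27.7)² = 11.18 × 17.4 × 767.29 ≈ 149,262.5 × g
Target RCF = 1.3 × 149,262.5 ≈ 194,041.2 × g
Your rotor: r = 64 mm = 6.4 cm
194,041.2 = 11.18 × 6.4 × (N/1000)²
(N/1000)² = 194,041.2 / 71.552 = 2711.891
N = 1000 × √2711.891 ≈ 52,075.8

52080 RPM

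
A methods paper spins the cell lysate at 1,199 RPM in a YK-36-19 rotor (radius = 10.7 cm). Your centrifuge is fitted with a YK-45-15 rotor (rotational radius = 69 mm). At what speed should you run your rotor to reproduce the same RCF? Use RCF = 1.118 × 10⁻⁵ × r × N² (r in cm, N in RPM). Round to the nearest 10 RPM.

RCF = 1.118 × 10⁻⁵ × r × N²
RCF_original = 1.118 × 10⁻⁵ × 10.7 × (1199)² = 1.118 × 10⁻⁵ × 10.7 × 1,437,601 ≈ 172 × g
Your rotor: r = 69 mm = 6.9 cm
172 = 1.118 × 10⁻⁵ × 6.9 × N²
N² = 172 / (7.7142 × 10⁻⁵) = 2,229,654
N ≈ √2,229,654 ≈ 1,493.2

≈ 1490 RPM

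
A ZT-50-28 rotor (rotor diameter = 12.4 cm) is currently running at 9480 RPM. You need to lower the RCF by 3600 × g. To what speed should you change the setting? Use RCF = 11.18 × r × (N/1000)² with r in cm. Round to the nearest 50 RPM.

N₂ ≈ 6150 RPM

r = 12.4 / 2 = 6.2 cm
Current RCF = 11.18 × 6.2 × (9.48)² = 11.18 × 6.2 × 89.8704 ≈ 6,229.5 × g
Target RCF = 6,229.5 − 3,600 = 2,629.5 × g
(N/1000)² = 2,629.5 / 69.316 = 37.93496
N = 1000 × √37.93496 ≈ 6,159.1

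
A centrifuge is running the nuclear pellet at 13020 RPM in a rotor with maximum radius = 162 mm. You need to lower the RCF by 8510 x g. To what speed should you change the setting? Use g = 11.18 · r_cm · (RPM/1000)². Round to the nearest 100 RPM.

11100 RPM

r = 162 mm = 16.2 cm
Current RCF = 11.18 × 16.2 × (13.02)² = 11.18 × 16.2 × 169.5204 ≈ 30,702.9 × g
Target RCF = 30,702.9 − 8,510 = 22,192.9 × g
(N/1000)² = 22,192.9 / 181.116 = 122.5342
N = 1000 × √122.5342 ≈ 11,069.5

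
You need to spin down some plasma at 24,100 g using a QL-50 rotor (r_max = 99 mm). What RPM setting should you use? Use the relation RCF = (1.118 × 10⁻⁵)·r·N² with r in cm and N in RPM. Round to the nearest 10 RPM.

r = 99 mm = 9.9 cm
RCF = 1.118 × 10⁻⁵ × r × N²
24,100 = 1.118 × 10⁻⁵ × 9.9 × N²
N² = 24,100 / (11.0682 × 10⁻⁵) = 217,740,915
N ≈ √217,740,915 ≈ 14,756.0

14760 RPM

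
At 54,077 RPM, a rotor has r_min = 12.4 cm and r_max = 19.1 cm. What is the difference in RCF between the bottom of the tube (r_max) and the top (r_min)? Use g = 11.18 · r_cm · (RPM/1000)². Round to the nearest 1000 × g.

ΔRCF ≈ 219000 ×g

ΔRCF = 11.18 × (r_max − r_min) × (N/1000)² = 11.18 × 6.7 × 2,924.321929 ≈ 219,049.3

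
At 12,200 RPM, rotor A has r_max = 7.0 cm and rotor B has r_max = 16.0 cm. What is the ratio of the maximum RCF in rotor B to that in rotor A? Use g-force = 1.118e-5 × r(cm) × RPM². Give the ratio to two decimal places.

2.29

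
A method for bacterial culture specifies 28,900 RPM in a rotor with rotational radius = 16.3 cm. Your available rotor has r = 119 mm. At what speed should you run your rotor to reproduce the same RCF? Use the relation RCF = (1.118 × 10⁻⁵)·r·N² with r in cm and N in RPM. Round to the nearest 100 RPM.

≈ 33800 RPM

RCF_original = 1.118 × 10⁻⁵ × 16.3 × (28900)² = 1.118 × 10⁻⁵ × 16.3 × 835,210,000 ≈ 152,203.7 × g
Your rotor: r = 119 mm = 11.9 cm
152,203.7 = 1.118 × 10⁻⁵ × 11.9 × N²
N² = 152,203.7 / (13.3042 × 10⁻⁵) = 1,144,027,450
N ≈ √1,144,027,450 ≈ 33,823.5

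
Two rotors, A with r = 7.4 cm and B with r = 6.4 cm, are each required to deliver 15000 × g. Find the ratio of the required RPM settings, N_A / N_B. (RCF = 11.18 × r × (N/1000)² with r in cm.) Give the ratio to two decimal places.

At fixed RCF, N ∝ 1/√r, so N_A/N_B = √(r_B/r_A) = √(6.4/7.4) = √0.864865 = 0.9300.

0.93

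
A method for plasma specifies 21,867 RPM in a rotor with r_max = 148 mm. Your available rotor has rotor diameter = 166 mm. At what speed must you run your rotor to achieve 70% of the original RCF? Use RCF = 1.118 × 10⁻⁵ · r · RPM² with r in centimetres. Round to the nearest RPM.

Original rotor: r = 148 mm = 14.8 cm
RCF_original = 1.118 × 10⁻⁵ × 14.8 × (21867)² = 1.118 × 10⁻⁵ × 14.8 × 478,165,689 ≈ 79,119.2 × g
Target RCF = 0.7 × 79,119.2 ≈ 55,383.4 × g
Your rotor: r = 166 mm / 2 = 83 mm = 8.3 cm
55,383.4 = 1.118 × 10⁻⁵ × 8.3 × N²
N² = 55,383.4 / (9.2794 × 10⁻⁵) = 596,842,468
N ≈ √596,842,468 ≈ 24,430.4

24430 RPM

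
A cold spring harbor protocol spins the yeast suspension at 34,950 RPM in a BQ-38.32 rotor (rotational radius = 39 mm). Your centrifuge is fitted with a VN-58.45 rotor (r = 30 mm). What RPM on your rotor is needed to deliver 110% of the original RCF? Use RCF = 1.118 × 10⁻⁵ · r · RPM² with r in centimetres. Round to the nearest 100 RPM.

≈ 41800 RPM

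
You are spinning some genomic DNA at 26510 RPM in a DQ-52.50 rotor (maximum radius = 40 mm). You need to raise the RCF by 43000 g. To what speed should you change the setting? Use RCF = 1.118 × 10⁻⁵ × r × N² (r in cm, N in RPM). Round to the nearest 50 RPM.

40800 RPM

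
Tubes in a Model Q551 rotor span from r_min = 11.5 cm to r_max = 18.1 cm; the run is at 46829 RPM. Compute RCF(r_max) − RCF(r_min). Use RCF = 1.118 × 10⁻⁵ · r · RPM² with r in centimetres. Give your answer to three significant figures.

ΔRCF = 1.118 × 10⁻⁵ × (r_max − r_min) × N² = 1.118 × 10⁻⁵ × 6.6 × 2,192,955,241 ≈ 161,813.8

≈ 162000 × g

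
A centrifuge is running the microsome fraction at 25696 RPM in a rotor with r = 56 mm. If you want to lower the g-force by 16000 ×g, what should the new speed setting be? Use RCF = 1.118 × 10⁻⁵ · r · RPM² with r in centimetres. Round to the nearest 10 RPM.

20120 RPM

r = 56 mm = 5.6 cm
Current RCF = 1.118 × 10⁻⁵ × 5.6 × (25696)² = 1.118 × 10⁻⁵ × 5.6 × 660,284,416 ≈ 41,339.1 × g
Target RCF = 41,339.1 − 16,000 = 25,339.1 × g
N² = 25,339.1 / (6.2608 × 10⁻⁵) = 404,726,233
N ≈ √404,726,233 ≈ 20,117.8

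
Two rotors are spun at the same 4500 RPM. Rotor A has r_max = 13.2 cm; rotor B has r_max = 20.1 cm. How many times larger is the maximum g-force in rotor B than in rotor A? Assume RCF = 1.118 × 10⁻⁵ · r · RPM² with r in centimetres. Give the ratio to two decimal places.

1.52

At fixed N, RCF ∝ r, so RCF_B/RCF_A = r_B/r_A = 20.1 / 13.2 = 1.5227.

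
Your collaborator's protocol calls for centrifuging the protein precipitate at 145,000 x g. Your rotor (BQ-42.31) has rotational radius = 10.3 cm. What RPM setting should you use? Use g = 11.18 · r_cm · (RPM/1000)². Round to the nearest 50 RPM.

145,000 = 11.18 × 10.3 × (N/1000)²
(N/1000)² = 145,000 / 115.154 = 1259.183
N = 1000 × √1259.183 ≈ 35,485.0

N ≈ 35500 RPM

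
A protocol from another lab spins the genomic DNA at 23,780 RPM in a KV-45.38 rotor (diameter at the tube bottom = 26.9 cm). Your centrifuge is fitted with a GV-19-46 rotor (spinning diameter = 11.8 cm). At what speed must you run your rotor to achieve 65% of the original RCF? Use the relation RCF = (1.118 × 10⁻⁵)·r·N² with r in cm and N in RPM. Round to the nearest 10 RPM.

≈ 28950 RPM

Original rotor: r = 26.9 / 2 = 13.45 cm
RCF_original = 1.118 × 10⁻⁵ × 13.45 × (23780)² = 1.118 × 10⁻⁵ × 13.45 × 565,488,400 ≈ 85,033.1 × g
Target RCF = 0.65 × 85,033.1 ≈ 55,271.5 × g
Your rotor: r = 11.8 / 2 = 5.9 cm
55,271.5 = 1.118 × 10⁻⁵ × 5.9 × N²
N² = 55,271.5 / (6.5962 × 10⁻⁵) = 837,929,414
N ≈ √837,929,414 ≈ 28,947.0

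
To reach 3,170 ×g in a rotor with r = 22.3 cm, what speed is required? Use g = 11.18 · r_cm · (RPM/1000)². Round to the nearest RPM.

RCF = 11.18 × r × (N/1000)²
3,170 = 11.18 × 22.3 × (N/1000)²
(N/1000)² = 3,170 / 249.314 = 12.71489
N = 1000 × √12.71489 ≈ 3,565.8

≈ 3566 RPM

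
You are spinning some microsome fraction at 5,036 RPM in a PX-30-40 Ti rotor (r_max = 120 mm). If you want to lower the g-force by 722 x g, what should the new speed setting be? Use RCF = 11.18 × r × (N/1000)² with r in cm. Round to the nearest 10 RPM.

≈ 4470 RPM

r = 120 mm = 12.0 cm
Current RCF = 11.18 × 12 × (5.036)² = 11.18 × 12 × 25.361296 ≈ 3,402.5 × g
Target RCF = 3,402.5 − 722 = 2,680.5 × g
(N/1000)² = 2,680.5 / 134.16 = 19.97987
N = 1000 × √19.97987 ≈ 4,469.9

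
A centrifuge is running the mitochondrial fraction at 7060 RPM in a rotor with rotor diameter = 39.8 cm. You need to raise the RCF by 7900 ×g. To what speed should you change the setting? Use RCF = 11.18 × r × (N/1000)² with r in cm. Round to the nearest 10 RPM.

r = 39.8 / 2 = 19.9 cm
Current RCF = 11.18 × 19.9 × (7.06)² = 11.18 × 19.9 × 49.8436 ≈ 11,089.3 × g
Target RCF = 11,089.3 + 7,900 = 18,989.3 × g
(N/1000)² = 18,989.3 / 222.482 = 85.35207
N = 1000 × √85.35207 ≈ 9,238.6

≈ 9240 RPM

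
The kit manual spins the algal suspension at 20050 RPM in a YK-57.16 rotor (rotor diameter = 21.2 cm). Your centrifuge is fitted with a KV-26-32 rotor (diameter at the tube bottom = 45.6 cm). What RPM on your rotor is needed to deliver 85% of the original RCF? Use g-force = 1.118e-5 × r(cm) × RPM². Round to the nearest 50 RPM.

Original rotor: r = 21.2 / 2 = 10.6 cm
RCF = 1.118 × 10⁻⁵ × r × N²
RCF_original = 1.118 × 10⁻⁵ × 10.6 × (20050)² = 1.118 × 10⁻⁵ × 10.6 × 402,002,500 ≈ 47,640.5 × g
Target RCF = 0.85 × 47,640.5 ≈ 40,494.4 × g
Your rotor: r = 45.6 / 2 = 22.8 cm
40,494.4 = 1.118 × 10⁻⁵ × 22.8 × N²
N² = 40,494.4 / (25.4904 × 10⁻⁵) = 158,861,375
N ≈ √158,861,375 ≈ 12,604.0

≈ 12600 RPM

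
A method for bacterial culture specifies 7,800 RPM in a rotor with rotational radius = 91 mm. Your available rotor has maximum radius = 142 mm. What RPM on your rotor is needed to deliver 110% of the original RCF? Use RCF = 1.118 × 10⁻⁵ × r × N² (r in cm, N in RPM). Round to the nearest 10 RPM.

Original rotor: r = 91 mm = 9.1 cm
RCF_original = 1.118 × 10⁻⁵ × 9.1 × (7800)² = 1.118 × 10⁻⁵ × 9.1 × 60,840,000 ≈ 6,189.7 × g
Target RCF = 1.1 × 6,189.7 ≈ 6,808.7 × g
Your rotor: r = 142 mm = 14.2 cm
6,808.7 = 1.118 × 10⁻⁵ × 14.2 × N²
N² = 6,808.7 / (15.8756 × 10⁻⁵) = 42,887,828
N ≈ √42,887,828 ≈ 6,548.9

≈ 6550 RPM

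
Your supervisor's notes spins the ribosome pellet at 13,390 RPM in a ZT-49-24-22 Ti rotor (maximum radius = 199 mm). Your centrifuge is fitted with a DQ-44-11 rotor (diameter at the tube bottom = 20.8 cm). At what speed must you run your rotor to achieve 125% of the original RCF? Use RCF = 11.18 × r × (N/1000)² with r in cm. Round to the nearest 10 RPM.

Original rotor: r = 199 mm = 19.9 cm
RCF_original = 11.18 × 19.9 × (13.39)² = 11.18 × 19.9 × 179.2921 ≈ 39,889.3 × g
Target RCF = 1.25 × 39,889.3 ≈ 49,861.6 × g
Your rotor: r = 20.8 / 2 = 10.4 cm
49,861.6 = 11.18 × 10.4 × (N/1000)²
(N/1000)² = 49,861.6 / 116.272 = 428.8358
N = 1000 × √428.8358 ≈ 20,708.4

20710 RPM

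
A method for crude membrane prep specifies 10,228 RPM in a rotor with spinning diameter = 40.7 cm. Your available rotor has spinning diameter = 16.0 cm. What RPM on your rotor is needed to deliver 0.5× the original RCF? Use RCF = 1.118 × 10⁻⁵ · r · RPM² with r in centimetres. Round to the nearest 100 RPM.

Original rotor: r = 40.7 / 2 = 20.35 cm
RCF_original = 1.118 × 10⁻⁵ × 20.35 × (10228)² = 1.118 × 10⁻⁵ × 20.35 × 104,611,984 ≈ 23,800.6 × g
Target RCF = 0.5 × 23,800.6 ≈ 11,900.3 × g
Your rotor: r = 16.0 / 2 = 8 cm
11,900.3 = 1.118 × 10⁻⁵ × 8 × N²
N² = 11,900.3 / (8.944 × 10⁻⁵) = 133,053,444
N ≈ √133,053,444 ≈ 11,534.9

≈ 11500 RPM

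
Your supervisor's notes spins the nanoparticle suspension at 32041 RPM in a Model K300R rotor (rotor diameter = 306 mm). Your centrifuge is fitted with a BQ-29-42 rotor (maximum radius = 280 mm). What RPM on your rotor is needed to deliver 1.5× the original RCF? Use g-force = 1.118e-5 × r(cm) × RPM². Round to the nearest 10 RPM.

Original rotor: r = 306 mm / 2 = 153 mm = 15.3 cm
RCF_original = 1.118 × 10⁻⁵ × 15.3 × (32041)² = 1.118 × 10⁻⁵ × 15.3 × 1,026,625,681 ≈ 175,608.4 × g
Target RCF = 1.5 × 175,608.4 ≈ 263,412.6 × g
Your rotor: r = 280 mm = 28.0 cm
263,412.6 = 1.118 × 10⁻⁵ × 28 × N²
N² = 263,412.6 / (31.304 × 10⁻⁵) = 841,466,266
N ≈ √841,466,266 ≈ 29,008.0

29010 RPM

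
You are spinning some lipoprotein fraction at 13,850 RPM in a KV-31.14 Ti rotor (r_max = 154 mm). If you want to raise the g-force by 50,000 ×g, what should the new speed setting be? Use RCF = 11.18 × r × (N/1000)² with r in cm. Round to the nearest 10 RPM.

r = 154 mm = 15.4 cm
Current RCF = 11.18 × 15.4 × (13.85)² = 11.18 × 15.4 × 191.8225 ≈ 33,026.5 × g
Target RCF = 33,026.5 + 50,000 = 83,026.5 × g
(N/1000)² = 83,026.5 / 172.172 = 482.23
N = 1000 × √482.23 ≈ 21,959.7

≈ 21960 RPM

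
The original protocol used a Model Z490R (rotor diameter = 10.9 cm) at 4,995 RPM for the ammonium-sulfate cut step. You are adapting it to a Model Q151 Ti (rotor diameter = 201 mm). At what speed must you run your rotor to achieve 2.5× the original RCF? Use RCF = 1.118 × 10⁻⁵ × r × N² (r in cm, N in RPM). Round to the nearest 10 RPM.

Original rotor: r = 10.9 / 2 = 5.45 cm
RCF = 1.118 × 10⁻⁵ × r × N²
RCF_original = 1.118 × 10⁻⁵ × 5.45 × (4995)² = 1.118 × 10⁻⁵ × 5.45 × 24,950,025 ≈ 1,520.2 × g
Target RCF = 2.5 × 1,520.2 ≈ 3,800.5 × g
Your rotor: r = 201 mm / 2 = 100.5 mm = 10.05 cm
3,800.5 = 1.118 × 10⁻⁵ × 10.05 × N²
N² = 3,800.5 / (11.2359 × 10⁻⁵) = 33,824,616
N ≈ √33,824,616 ≈ 5,815.9

5820 RPM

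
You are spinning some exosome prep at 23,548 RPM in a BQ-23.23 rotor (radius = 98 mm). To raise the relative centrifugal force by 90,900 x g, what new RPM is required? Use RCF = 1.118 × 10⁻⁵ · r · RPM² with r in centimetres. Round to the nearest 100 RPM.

N₂ ≈ 37200 RPM

r = 98 mm = 9.8 cm
Current RCF = 1.118 × 10⁻⁵ × 9.8 × (23548)² = 1.118 × 10⁻⁵ × 9.8 × 554,508,304 ≈ 60,754.1 × g
Target RCF = 60,754.1 + 90,900 = 151,654.1 × g
N² = 151,654.1 / (10.9564 × 10⁻⁵) = 1,384,159,943
N ≈ √1,384,159,943 ≈ 37,204.3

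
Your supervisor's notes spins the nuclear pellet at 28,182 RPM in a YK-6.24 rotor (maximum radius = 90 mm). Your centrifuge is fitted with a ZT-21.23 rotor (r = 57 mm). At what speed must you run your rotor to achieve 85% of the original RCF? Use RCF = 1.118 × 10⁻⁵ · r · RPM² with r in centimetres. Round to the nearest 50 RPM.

≈ 32650 RPM

Original rotor: r = 90 mm = 9.0 cm
RCF = 1.118 × 10⁻⁵ × r × N²
RCF_original = 1.118 × 10⁻⁵ × 9 × (28182)² = 1.118 × 10⁻⁵ × 9 × 794,225,124 ≈ 79,914.9 × g
Target RCF = 0.85 × 79,914.9 ≈ 67,927.7 × g
Your rotor: r = 57 mm = 5.7 cm
67,927.7 = 1.118 × 10⁻⁵ × 5.7 × N²
N² = 67,927.7 / (6.3726 × 10⁻⁵) = 1,065,933,842
N ≈ √1,065,933,842 ≈ 32,648.6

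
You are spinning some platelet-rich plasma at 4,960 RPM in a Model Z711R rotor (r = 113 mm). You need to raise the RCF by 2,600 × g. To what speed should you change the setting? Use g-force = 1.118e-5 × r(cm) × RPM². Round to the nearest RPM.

6722 RPM

r = 113 mm = 11.3 cm
Current RCF = 1.118 × 10⁻⁵ × 11.3 × (4960)² = 1.118 × 10⁻⁵ × 11.3 × 24,601,600 ≈ 3,108 × g
Target RCF = 3,108 + 2,600 = 5,708 × g
N² = 5,708 / (12.6334 × 10⁻⁵) = 45,181,820
N ≈ √45,181,820 ≈ 6,721.7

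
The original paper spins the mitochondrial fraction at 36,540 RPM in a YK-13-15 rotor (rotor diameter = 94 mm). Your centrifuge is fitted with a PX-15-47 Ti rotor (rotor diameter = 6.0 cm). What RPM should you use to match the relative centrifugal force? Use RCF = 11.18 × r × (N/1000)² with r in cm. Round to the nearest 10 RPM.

Original rotor: r = 94 mm / 2 = 47 mm = 4.7 cm
RCF_original = 11.18 × 4.7 × (36.54)² = 11.18 × 4.7 × 1,335.1716 ≈ 70,157.9 × g
Your rotor: r = 6.0 / 2 = 3 cm
70,157.9 = 11.18 × 3 × (N/1000)²
(N/1000)² = 70,157.9 / 33.54 = 2091.768
N = 1000 × √2091.768 ≈ 45,735.9

≈ 45740 RPM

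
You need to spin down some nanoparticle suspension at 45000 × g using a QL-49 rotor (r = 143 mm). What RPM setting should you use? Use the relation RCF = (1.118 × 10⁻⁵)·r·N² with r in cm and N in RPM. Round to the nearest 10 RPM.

≈ 16780 RPM

r = 143 mm = 14.3 cm
45,000 = 1.118 × 10⁻⁵ × 14.3 × N²
N² = 45,000 / (15.9874 × 10⁻⁵) = 281,471,659
N ≈ √281,471,659 ≈ 16,777.1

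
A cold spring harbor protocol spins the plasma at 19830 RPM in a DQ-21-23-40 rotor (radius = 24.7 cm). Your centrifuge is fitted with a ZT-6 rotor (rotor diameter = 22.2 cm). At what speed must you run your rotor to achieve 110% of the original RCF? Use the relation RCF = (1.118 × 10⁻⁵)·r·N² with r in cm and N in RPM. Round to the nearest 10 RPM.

31020 RPM

RCF = 1.118 × 10⁻⁵ × r × N²
RCF_original = 1.118 × 10⁻⁵ × 24.7 × (19830)² = 1.118 × 10⁻⁵ × 24.7 × 393,228,900 ≈ 108,588.6 × g
Target RCF = 1.1 × 108,588.6 ≈ 119,447.5 × g
Your rotor: r = 22.2 / 2 = 11.1 cm
119,447.5 = 1.118 × 10⁻⁵ × 11.1 × N²
N² = 119,447.5 / (12.4098 × 10⁻⁵) = 962,525,585
N ≈ √962,525,585 ≈ 31,024.6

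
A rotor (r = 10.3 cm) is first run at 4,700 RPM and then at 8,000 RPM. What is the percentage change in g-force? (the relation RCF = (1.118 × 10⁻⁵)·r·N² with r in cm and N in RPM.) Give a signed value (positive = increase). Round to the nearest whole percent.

RCF ∝ N², so the ratio is (8000/4700)² = (1.702128)² = 2.8972.
Change = 2.8972 − 1 = +1.8972 → +189.7%.

+190%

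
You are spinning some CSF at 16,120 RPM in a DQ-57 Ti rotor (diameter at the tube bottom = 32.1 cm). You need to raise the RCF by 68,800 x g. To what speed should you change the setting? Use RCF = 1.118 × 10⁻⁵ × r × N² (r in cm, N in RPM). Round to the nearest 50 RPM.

≈ 25350 RPM

r = 32.1 / 2 = 16.05 cm
Current RCF = 1.118 × 10⁻⁵ × 16.05 × (16120)² = 1.118 × 10⁻⁵ × 16.05 × 259,854,400 ≈ 46,628 × g
Target RCF = 46,628 + 68,800 = 115,428 × g
N² = 115,428 / (17.9439 × 10⁻⁵) = 643,271,530
N ≈ √643,271,530 ≈ 25,362.8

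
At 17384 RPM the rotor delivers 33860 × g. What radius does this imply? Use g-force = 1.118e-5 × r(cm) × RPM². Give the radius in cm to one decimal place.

10.0 cm

33860 = 1.118 × 10⁻⁵ × r × (17384)²
r = 33860 / (1.118 × 10⁻⁵ × 302,203,456) = 33860 / 3378.635 ≈ 10.022 cm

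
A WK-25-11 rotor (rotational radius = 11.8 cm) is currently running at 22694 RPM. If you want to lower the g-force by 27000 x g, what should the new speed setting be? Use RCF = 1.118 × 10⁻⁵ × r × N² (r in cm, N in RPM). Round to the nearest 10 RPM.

Current RCF = 1.118 × 10⁻⁵ × 11.8 × (22694)² = 1.118 × 10⁻⁵ × 11.8 × 515,017,636 ≈ 67,943.2 × g
Target RCF = 67,943.2 − 27,000 = 40,943.2 × g
N² = 40,943.2 / (13.1924 × 10⁻⁵) = 310,354,446
N ≈ √310,354,446 ≈ 17,616.9

≈ 17620 RPM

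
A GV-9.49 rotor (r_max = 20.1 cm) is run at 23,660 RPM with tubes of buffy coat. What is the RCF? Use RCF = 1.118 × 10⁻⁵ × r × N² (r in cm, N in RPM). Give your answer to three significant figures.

≈ 126000 g

RCF = 1.118 × 10⁻⁵ × 20.1 × (23660)² = 1.118 × 10⁻⁵ × 20.1 × 559,795,600 ≈ 125,796.1 × g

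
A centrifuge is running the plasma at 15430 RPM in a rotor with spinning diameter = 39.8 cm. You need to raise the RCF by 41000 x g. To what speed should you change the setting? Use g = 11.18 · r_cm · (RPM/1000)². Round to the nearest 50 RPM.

r = 39.8 / 2 = 19.9 cm
Current RCF = 11.18 × 19.9 × (15.43)² = 11.18 × 19.9 × 238.0849 ≈ 52,969.6 × g
Target RCF = 52,969.6 + 41,000 = 93,969.6 × g
(N/1000)² = 93,969.6 / 222.482 = 422.3695
N = 1000 × √422.3695 ≈ 20,551.6

≈ 20550 RPM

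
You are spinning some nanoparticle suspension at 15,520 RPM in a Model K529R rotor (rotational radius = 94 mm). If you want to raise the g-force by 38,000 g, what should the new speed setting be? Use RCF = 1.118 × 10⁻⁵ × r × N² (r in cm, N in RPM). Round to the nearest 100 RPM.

r = 94 mm = 9.4 cm
Current RCF = 1.118 × 10⁻⁵ × 9.4 × (15520)² = 1.118 × 10⁻⁵ × 9.4 × 240,870,400 ≈ 25,313.6 × g
Target RCF = 25,313.6 + 38,000 = 63,313.6 × g
N² = 63,313.6 / (10.5092 × 10⁻⁵) = 602,458,798
N ≈ √602,458,798 ≈ 24,545.0

24500 RPM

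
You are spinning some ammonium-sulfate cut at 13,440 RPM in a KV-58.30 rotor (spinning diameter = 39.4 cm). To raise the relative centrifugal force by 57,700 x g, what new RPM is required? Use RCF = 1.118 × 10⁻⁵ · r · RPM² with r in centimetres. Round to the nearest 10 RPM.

r = 39.4 / 2 = 19.7 cm
Current RCF = 1.118 × 10⁻⁵ × 19.7 × (13440)² = 1.118 × 10⁻⁵ × 19.7 × 180,633,600 ≈ 39,783.8 × g
Target RCF = 39,783.8 + 57,700 = 97,483.8 × g
N² = 97,483.8 / (22.0246 × 10⁻⁵) = 442,613,260
N ≈ √442,613,260 ≈ 21,038.4

≈ 21040 RPM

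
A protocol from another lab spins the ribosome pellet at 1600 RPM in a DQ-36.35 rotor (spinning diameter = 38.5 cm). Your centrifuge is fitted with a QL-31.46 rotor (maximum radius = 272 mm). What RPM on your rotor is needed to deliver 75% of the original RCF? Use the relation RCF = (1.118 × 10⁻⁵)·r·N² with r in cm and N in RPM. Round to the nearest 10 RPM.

1170 RPM

Original rotor: r = 38.5 / 2 = 19.25 cm
RCF = 1.118 × 10⁻⁵ × r × N²
RCF_original = 1.118 × 10⁻⁵ × 19.25 × (1600)² = 1.118 × 10⁻⁵ × 19.25 × 2,560,000 ≈ 551 × g
Target RCF = 0.75 × 551 ≈ 413.2 × g
Your rotor: r = 272 mm = 27.2 cm
413.2 = 1.118 × 10⁻⁵ × 27.2 × N²
N² = 413.2 / (30.4096 × 10⁻⁵) = 1,358,781
N ≈ √1,358,781 ≈ 1,165.7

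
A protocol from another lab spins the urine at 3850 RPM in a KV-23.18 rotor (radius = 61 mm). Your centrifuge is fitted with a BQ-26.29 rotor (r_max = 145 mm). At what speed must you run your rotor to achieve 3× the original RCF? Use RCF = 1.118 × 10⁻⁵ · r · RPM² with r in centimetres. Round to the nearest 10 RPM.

Original rotor: r = 61 mm = 6.1 cm
RCF = 1.118 × 10⁻⁵ × r × N²
RCF_original = 1.118 × 10⁻⁵ × 6.1 × (3850)² = 1.118 × 10⁻⁵ × 6.1 × 14,822,500 ≈ 1,010.9 × g
Target RCF = 3 × 1,010.9 ≈ 3,032.7 × g
Your rotor: r = 145 mm = 14.5 cm
3,032.7 = 1.118 × 10⁻⁵ × 14.5 × N²
N² = 3,032.7 / (16.211 × 10⁻⁵) = 18,707,668
N ≈ √18,707,668 ≈ 4,325.2

≈ 4330 RPM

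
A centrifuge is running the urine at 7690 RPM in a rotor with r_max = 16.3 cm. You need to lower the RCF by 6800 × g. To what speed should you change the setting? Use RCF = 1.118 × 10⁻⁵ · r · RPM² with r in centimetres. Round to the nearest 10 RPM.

N₂ ≈ 4670 RPM

Current RCF = 1.118 × 10⁻⁵ × 16.3 × (7690)² = 1.118 × 10⁻⁵ × 16.3 × 59,136,100 ≈ 10,776.6 × g
Target RCF = 10,776.6 − 6,800 = 3,976.6 × g
N² = 3,976.6 / (18.2234 × 10⁻⁵) = 21,821,394
N ≈ √21,821,394 ≈ 4,671.3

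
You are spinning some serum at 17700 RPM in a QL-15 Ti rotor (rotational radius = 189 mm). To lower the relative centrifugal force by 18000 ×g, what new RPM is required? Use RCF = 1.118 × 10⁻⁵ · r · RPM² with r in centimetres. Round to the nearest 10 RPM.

N₂ ≈ 15100 RPM

r = 189 mm = 18.9 cm
Current RCF = 1.118 × 10⁻⁵ × 18.9 × (17700)² = 1.118 × 10⁻⁵ × 18.9 × 313,290,000 ≈ 66,198.8 × g
Target RCF = 66,198.8 − 18,000 = 48,198.8 × g
N² = 48,198.8 / (21.1302 × 10⁻⁵) = 228,103,851
N ≈ √228,103,851 ≈ 15,103.1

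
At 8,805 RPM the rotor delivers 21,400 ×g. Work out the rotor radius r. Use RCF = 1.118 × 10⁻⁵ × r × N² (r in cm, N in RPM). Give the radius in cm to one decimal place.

r ≈ 24.7 cm

21400 = 1.118 × 10⁻⁵ × r × (8805)²
r = 21400 / (1.118 × 10⁻⁵ × 77,528,025) = 21400 / 866.7633 ≈ 24.690 cm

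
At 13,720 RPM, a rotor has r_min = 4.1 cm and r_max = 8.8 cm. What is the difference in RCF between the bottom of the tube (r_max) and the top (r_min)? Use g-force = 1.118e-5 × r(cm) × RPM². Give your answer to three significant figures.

≈ 9890 x g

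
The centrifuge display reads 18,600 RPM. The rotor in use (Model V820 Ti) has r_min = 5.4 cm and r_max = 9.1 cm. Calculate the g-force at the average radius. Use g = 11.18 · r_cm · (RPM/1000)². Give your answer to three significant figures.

≈ 28000 g

r_avg = (5.4 + 9.1) / 2 = 7.25 cm
RCF = 11.18 × 7.25 × (18.6)² = 11.18 × 7.25 × 345.96 ≈ 28,041.8 × g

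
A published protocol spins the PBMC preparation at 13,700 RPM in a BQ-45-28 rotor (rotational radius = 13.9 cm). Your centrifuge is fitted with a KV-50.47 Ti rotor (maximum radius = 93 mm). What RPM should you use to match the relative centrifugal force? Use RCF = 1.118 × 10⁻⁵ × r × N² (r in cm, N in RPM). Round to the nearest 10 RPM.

RCF_original = 1.118 × 10⁻⁵ × 13.9 × (13700)² = 1.118 × 10⁻⁵ × 13.9 × 187,690,000 ≈ 29,167.4 × g
Your rotor: r = 93 mm = 9.3 cm
29,167.4 = 1.118 × 10⁻⁵ × 9.3 × N²
N² = 29,167.4 / (10.3974 × 10⁻⁵) = 280,525,901
N ≈ √280,525,901 ≈ 16,748.9

≈ 16750 RPM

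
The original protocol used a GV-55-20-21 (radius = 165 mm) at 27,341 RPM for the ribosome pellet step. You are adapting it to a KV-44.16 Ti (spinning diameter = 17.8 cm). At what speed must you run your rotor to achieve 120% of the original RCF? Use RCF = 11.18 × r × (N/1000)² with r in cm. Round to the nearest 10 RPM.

Original rotor: r = 165 mm = 16.5 cm
RCF_original = 11.18 × 16.5 × (27.341)² = 11.18 × 16.5 × 747.530281 ≈ 137,896.9 × g
Target RCF = 1.2 × 137,896.9 ≈ 165,476.3 × g
Your rotor: r = 17.8 / 2 = 8.9 cm
165,476.3 = 11.18 × 8.9 × (N/1000)²
(N/1000)² = 165,476.3 / 99.502 = 1663.045
N = 1000 × √1663.045 ≈ 40,780.4

≈ 40780 RPM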